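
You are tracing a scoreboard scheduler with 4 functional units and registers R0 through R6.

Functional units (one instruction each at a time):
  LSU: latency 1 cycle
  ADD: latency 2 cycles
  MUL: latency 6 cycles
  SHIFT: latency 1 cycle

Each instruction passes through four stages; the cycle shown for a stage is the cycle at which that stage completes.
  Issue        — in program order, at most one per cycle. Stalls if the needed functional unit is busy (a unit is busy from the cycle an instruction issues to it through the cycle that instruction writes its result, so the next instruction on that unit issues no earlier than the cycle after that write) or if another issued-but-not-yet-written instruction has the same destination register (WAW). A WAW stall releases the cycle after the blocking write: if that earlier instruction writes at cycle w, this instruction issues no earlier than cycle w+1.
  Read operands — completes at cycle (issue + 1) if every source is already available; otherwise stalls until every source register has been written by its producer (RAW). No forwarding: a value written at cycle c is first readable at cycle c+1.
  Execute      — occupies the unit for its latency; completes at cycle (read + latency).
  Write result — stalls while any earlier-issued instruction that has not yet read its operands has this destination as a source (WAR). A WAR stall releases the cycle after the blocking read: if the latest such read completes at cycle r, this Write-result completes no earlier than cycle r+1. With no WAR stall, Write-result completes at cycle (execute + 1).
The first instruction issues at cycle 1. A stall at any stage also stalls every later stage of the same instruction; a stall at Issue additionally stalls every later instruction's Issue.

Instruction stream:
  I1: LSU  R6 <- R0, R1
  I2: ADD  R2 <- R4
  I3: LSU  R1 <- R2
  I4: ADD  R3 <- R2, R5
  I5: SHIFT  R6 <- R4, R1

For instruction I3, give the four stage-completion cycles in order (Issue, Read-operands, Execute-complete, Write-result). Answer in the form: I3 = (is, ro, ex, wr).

I3 = (5, 7, 8, 9)

I1 -> (1, 2, 3, 4)
I2 -> (2, 3, 5, 6)
I3 -> (5, 7, 8, 9)  // struct: LSU busy until I1 writes@4, RAW R2: wait I2 write@6
I4 -> (7, 8, 10, 11)  // struct: ADD busy until I2 writes@6
I5 -> (8, 10, 11, 12)  // RAW R1: wait I3 write@9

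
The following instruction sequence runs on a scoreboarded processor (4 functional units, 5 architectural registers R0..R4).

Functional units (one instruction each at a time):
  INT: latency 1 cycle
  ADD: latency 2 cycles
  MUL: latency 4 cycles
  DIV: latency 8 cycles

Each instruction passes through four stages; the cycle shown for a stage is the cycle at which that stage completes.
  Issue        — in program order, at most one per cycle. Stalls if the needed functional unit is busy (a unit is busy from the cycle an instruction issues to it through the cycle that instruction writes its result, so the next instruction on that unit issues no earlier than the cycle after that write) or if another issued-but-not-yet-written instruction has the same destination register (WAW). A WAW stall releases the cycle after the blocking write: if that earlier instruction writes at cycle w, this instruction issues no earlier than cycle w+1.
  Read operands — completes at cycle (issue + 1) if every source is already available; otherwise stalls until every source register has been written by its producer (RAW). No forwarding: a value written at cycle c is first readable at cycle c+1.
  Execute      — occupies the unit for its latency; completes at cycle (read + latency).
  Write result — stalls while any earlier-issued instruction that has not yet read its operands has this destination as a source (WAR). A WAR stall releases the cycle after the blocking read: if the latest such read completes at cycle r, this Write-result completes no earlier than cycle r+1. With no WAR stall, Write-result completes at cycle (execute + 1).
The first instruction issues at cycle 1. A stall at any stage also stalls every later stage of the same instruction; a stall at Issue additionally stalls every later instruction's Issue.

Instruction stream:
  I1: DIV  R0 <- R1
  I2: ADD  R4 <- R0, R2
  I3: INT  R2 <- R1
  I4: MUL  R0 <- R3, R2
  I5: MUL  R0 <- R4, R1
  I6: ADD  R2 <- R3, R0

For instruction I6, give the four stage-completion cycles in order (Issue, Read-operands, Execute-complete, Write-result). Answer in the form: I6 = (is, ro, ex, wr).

c1: I1→DIV
c2: I1 RO, I2→ADD
c3: I3→INT
c4: I3 RO
c5: I3 EX
c10: I1 EX
c11: I1 WR R0
c12: I2 RO, I4→MUL
c13: I3 WR R2
c14: I2 EX, I4 RO
c15: I2 WR R4
c18: I4 EX
c19: I4 WR R0
c20: I5→MUL
c21: I5 RO, I6→ADD
c25: I5 EX
c26: I5 WR R0
c27: I6 RO
c29: I6 EX
c30: I6 WR R2

I6 = (21, 27, 29, 30)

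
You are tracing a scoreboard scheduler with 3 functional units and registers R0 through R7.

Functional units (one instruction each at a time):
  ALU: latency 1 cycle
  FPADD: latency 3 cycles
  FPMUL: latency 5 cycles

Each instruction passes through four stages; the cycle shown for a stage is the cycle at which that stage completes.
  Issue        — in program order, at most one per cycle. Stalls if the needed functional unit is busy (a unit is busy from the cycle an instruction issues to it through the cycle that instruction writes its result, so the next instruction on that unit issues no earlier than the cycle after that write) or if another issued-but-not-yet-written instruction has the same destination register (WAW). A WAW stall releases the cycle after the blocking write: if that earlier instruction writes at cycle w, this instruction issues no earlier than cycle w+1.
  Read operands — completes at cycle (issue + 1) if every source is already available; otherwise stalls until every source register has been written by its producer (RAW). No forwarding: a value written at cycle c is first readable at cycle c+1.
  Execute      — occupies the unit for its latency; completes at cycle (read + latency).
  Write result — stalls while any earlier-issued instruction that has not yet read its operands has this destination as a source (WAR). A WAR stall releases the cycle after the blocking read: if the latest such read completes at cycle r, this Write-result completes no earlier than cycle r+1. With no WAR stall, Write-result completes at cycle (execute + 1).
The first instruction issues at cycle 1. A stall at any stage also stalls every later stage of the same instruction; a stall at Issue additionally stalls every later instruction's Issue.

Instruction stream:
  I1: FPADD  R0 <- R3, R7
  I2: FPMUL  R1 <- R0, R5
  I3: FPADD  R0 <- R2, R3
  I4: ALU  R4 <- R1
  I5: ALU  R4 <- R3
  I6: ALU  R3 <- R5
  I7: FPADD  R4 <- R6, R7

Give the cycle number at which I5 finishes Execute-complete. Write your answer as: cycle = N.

cycle 1: issue I1 (FPADD)
cycle 2: I1 read-ops | issue I2 (FPMUL)
cycle 5: I1 finished on FPADD
cycle 6: I1→R0
cycle 7: I2 read-ops | issue I3 (FPADD)
cycle 8: I3 read-ops | issue I4 (ALU)
cycle 11: I3 finished on FPADD
cycle 12: I2 finished on FPMUL | I3→R0
cycle 13: I2→R1
cycle 14: I4 read-ops
cycle 15: I4 finished on ALU
cycle 16: I4→R4
cycle 17: issue I5 (ALU)
cycle 18: I5 read-ops
cycle 19: I5 finished on ALU
cycle 20: I5→R4
cycle 21: issue I6 (ALU)
cycle 22: I6 read-ops | issue I7 (FPADD)
cycle 23: I6 finished on ALU | I7 read-ops
cycle 24: I6→R3
cycle 26: I7 finished on FPADD
cycle 27: I7→R4

cycle = 19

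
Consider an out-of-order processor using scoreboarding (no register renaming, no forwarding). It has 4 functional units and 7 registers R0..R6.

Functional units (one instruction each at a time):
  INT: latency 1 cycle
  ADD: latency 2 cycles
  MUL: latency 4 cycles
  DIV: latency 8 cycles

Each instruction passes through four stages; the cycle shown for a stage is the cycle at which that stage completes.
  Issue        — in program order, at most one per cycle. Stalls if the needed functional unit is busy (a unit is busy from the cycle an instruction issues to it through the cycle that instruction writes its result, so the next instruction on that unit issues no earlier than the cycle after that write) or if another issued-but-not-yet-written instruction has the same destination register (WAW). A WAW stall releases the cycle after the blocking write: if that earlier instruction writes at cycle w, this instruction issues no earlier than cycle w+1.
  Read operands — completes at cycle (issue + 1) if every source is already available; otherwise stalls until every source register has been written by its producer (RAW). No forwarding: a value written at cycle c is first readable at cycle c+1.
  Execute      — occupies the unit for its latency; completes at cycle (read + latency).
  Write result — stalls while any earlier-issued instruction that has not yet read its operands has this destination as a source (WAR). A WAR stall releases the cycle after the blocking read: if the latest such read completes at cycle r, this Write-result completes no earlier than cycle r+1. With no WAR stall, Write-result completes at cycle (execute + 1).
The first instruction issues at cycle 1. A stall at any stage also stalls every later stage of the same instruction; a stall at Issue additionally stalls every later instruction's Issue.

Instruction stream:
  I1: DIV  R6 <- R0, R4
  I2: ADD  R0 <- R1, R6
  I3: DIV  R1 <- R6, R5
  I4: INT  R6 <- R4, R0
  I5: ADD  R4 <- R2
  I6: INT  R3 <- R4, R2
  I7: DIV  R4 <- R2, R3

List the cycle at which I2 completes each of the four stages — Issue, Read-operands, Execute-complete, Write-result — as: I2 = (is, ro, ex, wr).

I2 = (2, 12, 14, 15)

[I1] 1/2/10/11
[I2] 2/12/14/15  (RAW R6: wait I1 write@11)
[I3] 12/13/21/22  (struct: DIV busy until I1 writes@11)
[I4] 13/16/17/18  (RAW R0: wait I2 write@15)
[I5] 16/17/19/20  (struct: ADD busy until I2 writes@15)
[I6] 19/21/22/23  (struct: INT busy until I4 writes@18; RAW R4: wait I5 write@20)
[I7] 23/24/32/33  (struct: DIV busy until I3 writes@22)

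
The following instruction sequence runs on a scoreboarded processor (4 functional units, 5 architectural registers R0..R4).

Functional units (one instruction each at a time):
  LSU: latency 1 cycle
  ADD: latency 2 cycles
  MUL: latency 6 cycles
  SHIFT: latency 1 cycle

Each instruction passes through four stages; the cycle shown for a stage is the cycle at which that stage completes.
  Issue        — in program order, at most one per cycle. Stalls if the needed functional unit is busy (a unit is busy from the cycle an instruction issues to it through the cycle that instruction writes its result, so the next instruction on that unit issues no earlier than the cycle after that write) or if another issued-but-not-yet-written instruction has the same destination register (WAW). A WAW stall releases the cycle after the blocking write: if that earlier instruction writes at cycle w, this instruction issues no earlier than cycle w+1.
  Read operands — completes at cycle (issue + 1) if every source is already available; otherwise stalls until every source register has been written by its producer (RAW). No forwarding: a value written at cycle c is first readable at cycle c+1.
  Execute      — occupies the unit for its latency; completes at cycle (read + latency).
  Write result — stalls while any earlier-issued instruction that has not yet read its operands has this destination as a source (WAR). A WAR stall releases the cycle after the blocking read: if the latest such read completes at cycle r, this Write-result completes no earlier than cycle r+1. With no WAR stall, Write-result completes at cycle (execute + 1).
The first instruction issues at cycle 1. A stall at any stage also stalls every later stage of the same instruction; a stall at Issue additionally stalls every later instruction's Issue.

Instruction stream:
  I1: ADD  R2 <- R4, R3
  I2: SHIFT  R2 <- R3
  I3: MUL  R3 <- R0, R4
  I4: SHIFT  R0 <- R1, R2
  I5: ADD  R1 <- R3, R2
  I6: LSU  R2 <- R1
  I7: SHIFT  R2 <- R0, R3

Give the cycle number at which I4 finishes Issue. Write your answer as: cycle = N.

cycle = 10

I1 -> (1, 2, 4, 5)
I2 -> (6, 7, 8, 9)  // WAW R2: wait I1 write@5
I3 -> (7, 8, 14, 15)
I4 -> (10, 11, 12, 13)  // struct: SHIFT busy until I2 writes@9
I5 -> (11, 16, 18, 19)  // RAW R3: wait I3 write@15
I6 -> (12, 20, 21, 22)  // RAW R1: wait I5 write@19
I7 -> (23, 24, 25, 26)  // WAW R2: wait I6 write@22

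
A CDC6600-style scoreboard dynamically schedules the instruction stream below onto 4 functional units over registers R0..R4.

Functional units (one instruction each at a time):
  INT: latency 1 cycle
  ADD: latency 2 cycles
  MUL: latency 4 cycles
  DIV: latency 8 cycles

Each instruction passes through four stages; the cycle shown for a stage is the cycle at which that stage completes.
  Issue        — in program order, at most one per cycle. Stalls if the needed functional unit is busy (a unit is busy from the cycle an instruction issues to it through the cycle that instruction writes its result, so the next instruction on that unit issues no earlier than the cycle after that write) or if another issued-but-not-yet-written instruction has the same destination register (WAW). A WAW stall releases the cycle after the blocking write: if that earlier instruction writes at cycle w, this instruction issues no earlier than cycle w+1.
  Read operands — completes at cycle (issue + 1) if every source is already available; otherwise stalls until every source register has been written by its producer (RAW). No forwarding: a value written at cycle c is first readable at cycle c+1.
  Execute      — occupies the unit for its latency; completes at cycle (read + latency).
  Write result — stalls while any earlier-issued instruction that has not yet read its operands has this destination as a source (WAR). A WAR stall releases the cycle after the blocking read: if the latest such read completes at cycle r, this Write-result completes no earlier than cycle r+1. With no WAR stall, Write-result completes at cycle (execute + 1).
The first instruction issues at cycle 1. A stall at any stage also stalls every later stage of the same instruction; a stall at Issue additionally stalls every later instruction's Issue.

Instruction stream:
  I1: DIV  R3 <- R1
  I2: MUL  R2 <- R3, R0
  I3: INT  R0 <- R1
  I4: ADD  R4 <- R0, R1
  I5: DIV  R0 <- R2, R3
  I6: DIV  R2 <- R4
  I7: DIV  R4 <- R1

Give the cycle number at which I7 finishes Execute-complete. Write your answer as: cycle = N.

cycle = 48

I1 -> (1, 2, 10, 11)
I2 -> (2, 12, 16, 17)  // RAW R3: wait I1 write@11
I3 -> (3, 4, 5, 13)  // WAR R0: wait I2 read@12
I4 -> (4, 14, 16, 17)  // RAW R0: wait I3 write@13
I5 -> (14, 18, 26, 27)  // WAW R0: wait I3 write@13, RAW R2: wait I2 write@17
I6 -> (28, 29, 37, 38)  // struct: DIV busy until I5 writes@27
I7 -> (39, 40, 48, 49)  // struct: DIV busy until I6 writes@38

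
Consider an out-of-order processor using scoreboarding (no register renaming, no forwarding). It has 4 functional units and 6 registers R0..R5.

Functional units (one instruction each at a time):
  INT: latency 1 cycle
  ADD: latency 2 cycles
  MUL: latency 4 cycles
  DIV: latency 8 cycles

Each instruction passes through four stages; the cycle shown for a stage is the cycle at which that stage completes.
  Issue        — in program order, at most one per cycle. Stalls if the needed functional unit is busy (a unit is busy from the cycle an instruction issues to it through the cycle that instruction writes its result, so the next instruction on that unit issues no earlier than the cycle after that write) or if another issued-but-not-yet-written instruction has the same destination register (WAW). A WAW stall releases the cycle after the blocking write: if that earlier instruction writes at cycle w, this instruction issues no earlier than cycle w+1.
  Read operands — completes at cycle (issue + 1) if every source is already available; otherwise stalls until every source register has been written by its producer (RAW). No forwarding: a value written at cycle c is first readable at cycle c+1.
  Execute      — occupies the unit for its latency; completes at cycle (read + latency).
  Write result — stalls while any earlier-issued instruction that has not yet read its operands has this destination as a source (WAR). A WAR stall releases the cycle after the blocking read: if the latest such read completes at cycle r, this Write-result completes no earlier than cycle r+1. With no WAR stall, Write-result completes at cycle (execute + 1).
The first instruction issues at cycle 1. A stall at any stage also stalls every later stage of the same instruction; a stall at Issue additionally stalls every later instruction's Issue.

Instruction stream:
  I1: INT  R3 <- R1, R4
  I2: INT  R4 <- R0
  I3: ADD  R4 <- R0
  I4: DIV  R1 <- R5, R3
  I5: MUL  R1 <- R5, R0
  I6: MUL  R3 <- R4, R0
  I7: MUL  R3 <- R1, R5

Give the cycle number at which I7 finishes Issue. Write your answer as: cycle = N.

cycle = 35

I1 -> (1, 2, 3, 4)
I2 -> (5, 6, 7, 8)  // struct: INT busy until I1 writes@4
I3 -> (9, 10, 12, 13)  // WAW R4: wait I2 write@8
I4 -> (10, 11, 19, 20)
I5 -> (21, 22, 26, 27)  // WAW R1: wait I4 write@20
I6 -> (28, 29, 33, 34)  // struct: MUL busy until I5 writes@27
I7 -> (35, 36, 40, 41)  // struct: MUL busy until I6 writes@34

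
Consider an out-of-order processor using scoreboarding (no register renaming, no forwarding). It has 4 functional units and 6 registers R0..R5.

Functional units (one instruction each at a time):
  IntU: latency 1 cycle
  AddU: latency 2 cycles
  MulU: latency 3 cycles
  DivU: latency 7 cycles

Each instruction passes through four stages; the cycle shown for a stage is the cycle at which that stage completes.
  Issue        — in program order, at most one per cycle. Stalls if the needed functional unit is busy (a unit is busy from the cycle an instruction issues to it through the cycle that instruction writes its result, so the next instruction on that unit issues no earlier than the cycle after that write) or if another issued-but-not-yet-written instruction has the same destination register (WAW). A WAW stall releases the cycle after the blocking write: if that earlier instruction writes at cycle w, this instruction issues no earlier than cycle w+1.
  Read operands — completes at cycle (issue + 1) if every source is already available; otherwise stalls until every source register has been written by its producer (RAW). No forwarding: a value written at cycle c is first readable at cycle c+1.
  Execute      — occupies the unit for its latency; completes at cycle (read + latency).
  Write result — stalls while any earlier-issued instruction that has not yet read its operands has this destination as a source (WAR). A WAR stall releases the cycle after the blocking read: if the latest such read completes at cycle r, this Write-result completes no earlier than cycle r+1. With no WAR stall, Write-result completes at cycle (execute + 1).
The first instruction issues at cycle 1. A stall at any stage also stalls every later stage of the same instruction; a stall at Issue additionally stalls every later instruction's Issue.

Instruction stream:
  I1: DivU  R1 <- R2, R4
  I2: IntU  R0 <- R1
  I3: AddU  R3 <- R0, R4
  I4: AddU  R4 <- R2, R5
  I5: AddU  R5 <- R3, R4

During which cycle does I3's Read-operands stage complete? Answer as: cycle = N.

cycle = 14

c1: I1 issues→DivU
c2: I1 reads; I2 issues→IntU
c3: I3 issues→AddU
c9: I1 exec-done
c10: I1 writes R1
c11: I2 reads
c12: I2 exec-done
c13: I2 writes R0
c14: I3 reads
c16: I3 exec-done
c17: I3 writes R3
c18: I4 issues→AddU
c19: I4 reads
c21: I4 exec-done
c22: I4 writes R4
c23: I5 issues→AddU
c24: I5 reads
c26: I5 exec-done
c27: I5 writes R5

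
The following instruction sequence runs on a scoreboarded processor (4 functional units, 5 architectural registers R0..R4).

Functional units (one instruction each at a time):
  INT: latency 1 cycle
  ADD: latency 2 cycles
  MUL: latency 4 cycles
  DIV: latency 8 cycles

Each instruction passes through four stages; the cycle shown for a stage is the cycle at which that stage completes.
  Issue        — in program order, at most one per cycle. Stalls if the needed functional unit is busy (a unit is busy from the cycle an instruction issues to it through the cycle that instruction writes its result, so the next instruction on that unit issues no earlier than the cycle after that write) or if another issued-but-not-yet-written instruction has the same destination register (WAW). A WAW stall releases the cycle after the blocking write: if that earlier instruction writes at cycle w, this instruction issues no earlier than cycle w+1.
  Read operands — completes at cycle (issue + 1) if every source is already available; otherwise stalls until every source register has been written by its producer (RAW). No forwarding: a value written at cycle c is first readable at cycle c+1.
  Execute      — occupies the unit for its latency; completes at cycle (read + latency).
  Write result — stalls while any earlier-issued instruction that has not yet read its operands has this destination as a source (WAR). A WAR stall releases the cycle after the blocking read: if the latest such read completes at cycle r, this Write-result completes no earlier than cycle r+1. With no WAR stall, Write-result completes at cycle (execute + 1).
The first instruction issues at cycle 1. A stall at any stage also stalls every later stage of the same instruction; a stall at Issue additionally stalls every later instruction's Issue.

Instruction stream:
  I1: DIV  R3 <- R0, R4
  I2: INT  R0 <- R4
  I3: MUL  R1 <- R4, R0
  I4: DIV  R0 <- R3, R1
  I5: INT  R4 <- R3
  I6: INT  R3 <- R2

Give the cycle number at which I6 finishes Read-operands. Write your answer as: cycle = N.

cycle = 18

[1] issue I1 (DIV)
[2] I1 read-ops, issue I2 (INT)
[3] I2 read-ops, issue I3 (MUL)
[4] I2 finished on INT
[5] I2→R0
[6] I3 read-ops
[10] I1 finished on DIV, I3 finished on MUL
[11] I1→R3, I3→R1
[12] issue I4 (DIV)
[13] I4 read-ops, issue I5 (INT)
[14] I5 read-ops
[15] I5 finished on INT
[16] I5→R4
[17] issue I6 (INT)
[18] I6 read-ops
[19] I6 finished on INT
[20] I6→R3
[21] I4 finished on DIV
[22] I4→R0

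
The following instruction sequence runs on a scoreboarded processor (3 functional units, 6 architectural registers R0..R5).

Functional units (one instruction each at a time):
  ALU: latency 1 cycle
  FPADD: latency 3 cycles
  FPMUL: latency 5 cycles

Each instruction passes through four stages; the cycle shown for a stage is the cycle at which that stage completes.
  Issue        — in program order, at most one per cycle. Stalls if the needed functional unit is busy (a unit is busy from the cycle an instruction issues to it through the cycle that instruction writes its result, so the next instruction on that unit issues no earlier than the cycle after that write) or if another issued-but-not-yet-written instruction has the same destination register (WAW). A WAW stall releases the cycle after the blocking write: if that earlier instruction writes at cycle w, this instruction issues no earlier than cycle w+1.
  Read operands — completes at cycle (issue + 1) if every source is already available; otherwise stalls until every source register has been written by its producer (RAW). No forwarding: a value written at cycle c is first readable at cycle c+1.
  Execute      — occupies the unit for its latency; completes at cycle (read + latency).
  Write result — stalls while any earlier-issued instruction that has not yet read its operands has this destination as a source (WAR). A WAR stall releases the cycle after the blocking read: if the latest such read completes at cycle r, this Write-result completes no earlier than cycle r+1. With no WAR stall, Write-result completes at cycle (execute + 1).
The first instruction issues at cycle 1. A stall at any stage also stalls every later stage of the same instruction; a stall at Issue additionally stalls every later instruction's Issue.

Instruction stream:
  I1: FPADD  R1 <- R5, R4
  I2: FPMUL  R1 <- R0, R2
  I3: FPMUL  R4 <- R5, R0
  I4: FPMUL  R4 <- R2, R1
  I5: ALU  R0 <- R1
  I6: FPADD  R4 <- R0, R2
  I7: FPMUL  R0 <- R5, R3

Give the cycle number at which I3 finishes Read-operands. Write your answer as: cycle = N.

c1: I1 dispatched to FPADD
c2: I1 operands ready
c5: I1 complete
c6: R1←I1
c7: I2 dispatched to FPMUL
c8: I2 operands ready
c13: I2 complete
c14: R1←I2
c15: I3 dispatched to FPMUL
c16: I3 operands ready
c21: I3 complete
c22: R4←I3
c23: I4 dispatched to FPMUL
c24: I4 operands ready · I5 dispatched to ALU
c25: I5 operands ready
c26: I5 complete
c27: R0←I5
c29: I4 complete
c30: R4←I4
c31: I6 dispatched to FPADD
c32: I6 operands ready · I7 dispatched to FPMUL
c33: I7 operands ready
c35: I6 complete
c36: R4←I6
c38: I7 complete
c39: R0←I7

cycle = 16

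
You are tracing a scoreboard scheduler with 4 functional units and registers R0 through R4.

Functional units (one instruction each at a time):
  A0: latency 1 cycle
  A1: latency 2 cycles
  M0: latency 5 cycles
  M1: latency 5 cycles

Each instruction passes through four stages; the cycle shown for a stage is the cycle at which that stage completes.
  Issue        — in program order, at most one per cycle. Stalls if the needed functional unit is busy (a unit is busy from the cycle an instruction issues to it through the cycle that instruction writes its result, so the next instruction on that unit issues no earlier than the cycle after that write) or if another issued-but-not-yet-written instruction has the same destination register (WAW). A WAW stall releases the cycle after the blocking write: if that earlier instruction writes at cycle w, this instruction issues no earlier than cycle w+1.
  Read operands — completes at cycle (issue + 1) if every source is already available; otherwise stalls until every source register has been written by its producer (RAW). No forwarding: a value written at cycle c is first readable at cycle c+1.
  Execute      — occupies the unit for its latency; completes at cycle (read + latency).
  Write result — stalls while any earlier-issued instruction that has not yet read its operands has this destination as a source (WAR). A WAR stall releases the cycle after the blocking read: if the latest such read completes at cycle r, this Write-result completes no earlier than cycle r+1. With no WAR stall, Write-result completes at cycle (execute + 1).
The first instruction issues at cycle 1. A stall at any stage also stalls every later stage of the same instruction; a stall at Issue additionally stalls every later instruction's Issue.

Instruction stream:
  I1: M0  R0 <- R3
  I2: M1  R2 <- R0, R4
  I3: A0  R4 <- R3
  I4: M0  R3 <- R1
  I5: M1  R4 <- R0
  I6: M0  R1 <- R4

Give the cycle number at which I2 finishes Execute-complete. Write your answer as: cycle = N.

[I1] 1/2/7/8
[I2] 2/9/14/15  (RAW R0: wait I1 write@8)
[I3] 3/4/5/10  (WAR R4: wait I2 read@9)
[I4] 9/10/15/16  (struct: M0 busy until I1 writes@8)
[I5] 16/17/22/23  (struct: M1 busy until I2 writes@15)
[I6] 17/24/29/30  (RAW R4: wait I5 write@23)

cycle = 14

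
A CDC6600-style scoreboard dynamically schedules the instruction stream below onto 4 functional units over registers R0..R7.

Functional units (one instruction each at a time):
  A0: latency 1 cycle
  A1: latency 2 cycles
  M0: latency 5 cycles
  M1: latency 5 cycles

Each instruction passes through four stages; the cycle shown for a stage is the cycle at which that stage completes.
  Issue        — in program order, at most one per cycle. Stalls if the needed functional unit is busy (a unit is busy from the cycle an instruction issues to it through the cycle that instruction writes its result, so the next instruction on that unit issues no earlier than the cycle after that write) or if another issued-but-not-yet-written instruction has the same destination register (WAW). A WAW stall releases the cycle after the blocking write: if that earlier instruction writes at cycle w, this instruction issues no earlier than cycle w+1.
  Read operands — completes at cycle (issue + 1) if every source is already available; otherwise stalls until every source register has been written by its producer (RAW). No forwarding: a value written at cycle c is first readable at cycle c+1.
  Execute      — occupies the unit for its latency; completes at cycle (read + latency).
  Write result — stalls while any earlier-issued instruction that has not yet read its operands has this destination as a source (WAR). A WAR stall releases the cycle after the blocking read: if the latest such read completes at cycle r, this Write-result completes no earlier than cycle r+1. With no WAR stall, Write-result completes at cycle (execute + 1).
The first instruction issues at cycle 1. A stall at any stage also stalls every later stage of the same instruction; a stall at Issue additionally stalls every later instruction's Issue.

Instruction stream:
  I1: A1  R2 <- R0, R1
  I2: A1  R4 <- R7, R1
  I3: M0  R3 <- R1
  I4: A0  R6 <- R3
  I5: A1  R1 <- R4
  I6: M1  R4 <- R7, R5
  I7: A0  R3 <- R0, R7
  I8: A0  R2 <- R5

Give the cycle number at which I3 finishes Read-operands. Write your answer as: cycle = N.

cycle = 8

[I1] 1/2/4/5
[I2] 6/7/9/10  (struct: A1 busy until I1 writes@5)
[I3] 7/8/13/14
[I4] 8/15/16/17  (RAW R3: wait I3 write@14)
[I5] 11/12/14/15  (struct: A1 busy until I2 writes@10)
[I6] 12/13/18/19
[I7] 18/19/20/21  (struct: A0 busy until I4 writes@17)
[I8] 22/23/24/25  (struct: A0 busy until I7 writes@21)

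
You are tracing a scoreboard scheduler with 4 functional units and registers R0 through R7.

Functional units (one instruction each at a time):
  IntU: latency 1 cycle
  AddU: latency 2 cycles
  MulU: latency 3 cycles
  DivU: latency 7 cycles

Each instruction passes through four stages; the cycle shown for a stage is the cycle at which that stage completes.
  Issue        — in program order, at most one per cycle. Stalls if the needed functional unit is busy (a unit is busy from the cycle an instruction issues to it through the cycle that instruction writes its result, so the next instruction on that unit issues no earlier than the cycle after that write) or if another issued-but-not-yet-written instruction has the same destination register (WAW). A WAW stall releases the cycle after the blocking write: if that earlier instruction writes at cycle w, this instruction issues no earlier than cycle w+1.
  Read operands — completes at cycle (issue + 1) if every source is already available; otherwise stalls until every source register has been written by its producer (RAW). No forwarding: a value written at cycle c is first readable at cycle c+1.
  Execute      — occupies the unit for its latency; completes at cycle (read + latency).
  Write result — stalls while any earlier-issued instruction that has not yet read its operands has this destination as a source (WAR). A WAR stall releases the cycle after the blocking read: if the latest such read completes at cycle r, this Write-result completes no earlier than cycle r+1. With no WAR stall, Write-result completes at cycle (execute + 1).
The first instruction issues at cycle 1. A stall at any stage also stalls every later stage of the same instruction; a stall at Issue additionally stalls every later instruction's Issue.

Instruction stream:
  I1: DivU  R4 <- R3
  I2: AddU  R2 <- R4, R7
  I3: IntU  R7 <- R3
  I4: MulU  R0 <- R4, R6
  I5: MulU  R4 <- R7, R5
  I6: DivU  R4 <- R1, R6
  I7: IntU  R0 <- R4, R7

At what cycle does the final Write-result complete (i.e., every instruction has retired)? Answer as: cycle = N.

cycle = 34

I1 -> (1, 2, 9, 10)
I2 -> (2, 11, 13, 14)  // RAW R4: wait I1 write@10
I3 -> (3, 4, 5, 12)  // WAR R7: wait I2 read@11
I4 -> (4, 11, 14, 15)  // RAW R4: wait I1 write@10
I5 -> (16, 17, 20, 21)  // struct: MulU busy until I4 writes@15
I6 -> (22, 23, 30, 31)  // WAW R4: wait I5 write@21
I7 -> (23, 32, 33, 34)  // RAW R4: wait I6 write@31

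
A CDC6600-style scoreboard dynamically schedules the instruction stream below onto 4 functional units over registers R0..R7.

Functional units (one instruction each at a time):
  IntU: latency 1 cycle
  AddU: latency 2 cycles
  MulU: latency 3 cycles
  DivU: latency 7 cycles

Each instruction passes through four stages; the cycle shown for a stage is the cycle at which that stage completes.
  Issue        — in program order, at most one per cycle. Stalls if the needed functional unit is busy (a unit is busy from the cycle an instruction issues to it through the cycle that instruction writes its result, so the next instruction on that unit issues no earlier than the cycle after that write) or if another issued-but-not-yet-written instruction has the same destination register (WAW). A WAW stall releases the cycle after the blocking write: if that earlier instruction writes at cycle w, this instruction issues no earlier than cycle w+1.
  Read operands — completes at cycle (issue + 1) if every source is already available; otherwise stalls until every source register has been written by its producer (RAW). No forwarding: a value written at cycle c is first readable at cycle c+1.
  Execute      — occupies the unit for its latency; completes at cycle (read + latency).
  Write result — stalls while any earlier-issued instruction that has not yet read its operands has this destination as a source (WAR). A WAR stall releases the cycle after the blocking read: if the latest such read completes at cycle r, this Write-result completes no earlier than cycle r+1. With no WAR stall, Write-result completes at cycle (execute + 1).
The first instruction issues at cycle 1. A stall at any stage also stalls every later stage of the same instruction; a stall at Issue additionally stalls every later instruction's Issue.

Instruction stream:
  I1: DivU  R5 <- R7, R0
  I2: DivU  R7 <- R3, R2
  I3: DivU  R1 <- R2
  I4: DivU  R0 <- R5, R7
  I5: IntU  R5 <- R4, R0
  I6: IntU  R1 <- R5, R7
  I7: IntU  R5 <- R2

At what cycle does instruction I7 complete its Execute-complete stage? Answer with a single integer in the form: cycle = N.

t=1  I1 dispatched to DivU
t=2  I1 operands ready
t=9  I1 complete
t=10  R5←I1
t=11  I2 dispatched to DivU
t=12  I2 operands ready
t=19  I2 complete
t=20  R7←I2
t=21  I3 dispatched to DivU
t=22  I3 operands ready
t=29  I3 complete
t=30  R1←I3
t=31  I4 dispatched to DivU
t=32  I4 operands ready · I5 dispatched to IntU
t=39  I4 complete
t=40  R0←I4
t=41  I5 operands ready
t=42  I5 complete
t=43  R5←I5
t=44  I6 dispatched to IntU
t=45  I6 operands ready
t=46  I6 complete
t=47  R1←I6
t=48  I7 dispatched to IntU
t=49  I7 operands ready
t=50  I7 complete
t=51  R5←I7

cycle = 50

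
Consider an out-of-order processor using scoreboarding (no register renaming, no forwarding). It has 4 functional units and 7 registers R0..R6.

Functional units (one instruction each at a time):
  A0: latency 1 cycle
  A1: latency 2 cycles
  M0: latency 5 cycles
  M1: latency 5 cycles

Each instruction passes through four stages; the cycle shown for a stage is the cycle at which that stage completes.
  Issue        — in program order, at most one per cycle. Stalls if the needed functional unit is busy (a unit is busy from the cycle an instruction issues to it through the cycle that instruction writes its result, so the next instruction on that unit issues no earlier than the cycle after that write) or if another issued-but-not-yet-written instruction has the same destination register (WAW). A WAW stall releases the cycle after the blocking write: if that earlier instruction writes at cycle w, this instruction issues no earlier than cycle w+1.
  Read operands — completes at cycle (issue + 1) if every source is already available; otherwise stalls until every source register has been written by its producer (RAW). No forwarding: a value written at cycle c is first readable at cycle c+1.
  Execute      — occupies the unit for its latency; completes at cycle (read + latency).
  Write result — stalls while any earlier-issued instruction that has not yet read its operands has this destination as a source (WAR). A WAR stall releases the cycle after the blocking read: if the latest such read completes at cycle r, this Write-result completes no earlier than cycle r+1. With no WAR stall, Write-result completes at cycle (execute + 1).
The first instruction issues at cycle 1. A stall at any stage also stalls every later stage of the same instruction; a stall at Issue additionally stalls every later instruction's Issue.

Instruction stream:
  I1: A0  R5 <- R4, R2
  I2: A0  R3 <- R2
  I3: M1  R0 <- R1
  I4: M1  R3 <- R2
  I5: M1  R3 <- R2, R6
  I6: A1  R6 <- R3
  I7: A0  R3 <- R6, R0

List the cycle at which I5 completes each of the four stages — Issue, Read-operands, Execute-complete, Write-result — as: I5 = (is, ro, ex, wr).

[1] I1→A0
[2] I1 RO
[3] I1 EX
[4] I1 WR R5
[5] I2→A0
[6] I2 RO · I3→M1
[7] I2 EX · I3 RO
[8] I2 WR R3
[12] I3 EX
[13] I3 WR R0
[14] I4→M1
[15] I4 RO
[20] I4 EX
[21] I4 WR R3
[22] I5→M1
[23] I5 RO · I6→A1
[28] I5 EX
[29] I5 WR R3
[30] I6 RO · I7→A0
[32] I6 EX
[33] I6 WR R6
[34] I7 RO
[35] I7 EX
[36] I7 WR R3

I5 = (22, 23, 28, 29)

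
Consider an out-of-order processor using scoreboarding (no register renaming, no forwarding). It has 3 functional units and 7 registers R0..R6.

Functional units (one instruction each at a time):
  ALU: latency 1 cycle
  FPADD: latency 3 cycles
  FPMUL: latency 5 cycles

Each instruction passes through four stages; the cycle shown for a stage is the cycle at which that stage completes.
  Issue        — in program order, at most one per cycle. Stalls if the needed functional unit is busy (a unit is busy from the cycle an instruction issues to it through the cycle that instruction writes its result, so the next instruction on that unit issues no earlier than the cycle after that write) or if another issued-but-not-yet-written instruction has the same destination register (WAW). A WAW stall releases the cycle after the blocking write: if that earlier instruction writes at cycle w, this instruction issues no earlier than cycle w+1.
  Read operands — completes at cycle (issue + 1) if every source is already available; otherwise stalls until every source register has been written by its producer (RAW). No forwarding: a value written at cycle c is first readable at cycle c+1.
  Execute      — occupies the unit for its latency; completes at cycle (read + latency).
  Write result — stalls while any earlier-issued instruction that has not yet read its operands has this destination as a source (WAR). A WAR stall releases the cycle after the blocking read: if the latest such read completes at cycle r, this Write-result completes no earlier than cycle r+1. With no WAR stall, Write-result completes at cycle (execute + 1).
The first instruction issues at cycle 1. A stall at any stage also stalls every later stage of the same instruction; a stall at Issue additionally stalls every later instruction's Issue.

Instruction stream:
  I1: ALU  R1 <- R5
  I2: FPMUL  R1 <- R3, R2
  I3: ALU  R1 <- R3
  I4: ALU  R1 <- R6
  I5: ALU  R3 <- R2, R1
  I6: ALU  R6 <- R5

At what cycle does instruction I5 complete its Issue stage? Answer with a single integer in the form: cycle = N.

cycle 1: I1→ALU
cycle 2: I1 RO
cycle 3: I1 EX
cycle 4: I1 WR R1
cycle 5: I2→FPMUL
cycle 6: I2 RO
cycle 11: I2 EX
cycle 12: I2 WR R1
cycle 13: I3→ALU
cycle 14: I3 RO
cycle 15: I3 EX
cycle 16: I3 WR R1
cycle 17: I4→ALU
cycle 18: I4 RO
cycle 19: I4 EX
cycle 20: I4 WR R1
cycle 21: I5→ALU
cycle 22: I5 RO
cycle 23: I5 EX
cycle 24: I5 WR R3
cycle 25: I6→ALU
cycle 26: I6 RO
cycle 27: I6 EX
cycle 28: I6 WR R6

cycle = 21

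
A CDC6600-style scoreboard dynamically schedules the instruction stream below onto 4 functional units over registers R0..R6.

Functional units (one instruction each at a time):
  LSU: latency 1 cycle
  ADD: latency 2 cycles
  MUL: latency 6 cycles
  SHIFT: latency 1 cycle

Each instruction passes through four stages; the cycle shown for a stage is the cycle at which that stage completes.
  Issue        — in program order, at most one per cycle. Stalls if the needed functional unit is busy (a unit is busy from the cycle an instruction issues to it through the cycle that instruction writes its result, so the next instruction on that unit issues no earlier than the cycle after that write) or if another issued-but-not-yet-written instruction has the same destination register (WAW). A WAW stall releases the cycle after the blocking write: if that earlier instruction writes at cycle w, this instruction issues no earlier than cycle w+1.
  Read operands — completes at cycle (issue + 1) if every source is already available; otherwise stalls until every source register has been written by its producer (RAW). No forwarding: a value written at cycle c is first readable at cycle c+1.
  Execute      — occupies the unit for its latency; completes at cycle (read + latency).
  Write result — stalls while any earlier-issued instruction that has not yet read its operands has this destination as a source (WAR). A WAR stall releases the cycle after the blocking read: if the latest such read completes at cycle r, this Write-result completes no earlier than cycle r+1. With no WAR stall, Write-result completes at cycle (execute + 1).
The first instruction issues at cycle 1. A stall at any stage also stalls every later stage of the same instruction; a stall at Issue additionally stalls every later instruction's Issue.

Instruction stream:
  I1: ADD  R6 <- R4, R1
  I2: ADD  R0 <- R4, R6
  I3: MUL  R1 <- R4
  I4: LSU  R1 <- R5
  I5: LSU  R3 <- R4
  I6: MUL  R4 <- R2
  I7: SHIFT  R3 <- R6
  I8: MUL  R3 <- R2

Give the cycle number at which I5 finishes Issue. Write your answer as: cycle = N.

cycle = 20

1) issue 1, read 2, done 4, write 5
2) issue 6, read 7, done 9, write 10  <struct: ADD busy until I1 writes@5>
3) issue 7, read 8, done 14, write 15
4) issue 16, read 17, done 18, write 19  <WAW R1: wait I3 write@15>
5) issue 20, read 21, done 22, write 23  <struct: LSU busy until I4 writes@19>
6) issue 21, read 22, done 28, write 29
7) issue 24, read 25, done 26, write 27  <WAW R3: wait I5 write@23>
8) issue 30, read 31, done 37, write 38  <struct: MUL busy until I6 writes@29>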